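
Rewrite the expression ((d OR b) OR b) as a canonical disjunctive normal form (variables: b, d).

(NOT b AND d) OR (b AND NOT d) OR (b AND d)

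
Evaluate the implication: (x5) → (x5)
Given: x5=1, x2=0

Antecedent (x5) = 1; consequent (x5) = 1.
1 → 1 = 1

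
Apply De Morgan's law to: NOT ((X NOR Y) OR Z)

NOT (X NOR Y) AND NOT Z
De Morgan's: NOT(OR of terms) = AND of negations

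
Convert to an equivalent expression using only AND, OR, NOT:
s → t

NOT s OR t
(Implication elimination: A → B = NOT A OR B)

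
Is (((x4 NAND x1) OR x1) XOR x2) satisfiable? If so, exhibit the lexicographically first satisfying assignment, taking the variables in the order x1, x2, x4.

x1=0, x2=0, x4=0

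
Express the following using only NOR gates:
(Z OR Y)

((Z NOR Y) NOR (Z NOR Y))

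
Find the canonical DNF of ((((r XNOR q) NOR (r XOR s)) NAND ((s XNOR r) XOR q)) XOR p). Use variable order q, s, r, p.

(NOT q AND NOT s AND NOT r AND NOT p) OR (NOT q AND NOT s AND r AND NOT p) OR (NOT q AND s AND NOT r AND NOT p) OR (NOT q AND s AND r AND p) OR (q AND NOT s AND NOT r AND NOT p) OR (q AND NOT s AND r AND NOT p) OR (q AND s AND NOT r AND NOT p) OR (q AND s AND r AND NOT p)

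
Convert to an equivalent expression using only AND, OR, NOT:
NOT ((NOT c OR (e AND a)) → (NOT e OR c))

(NOT c OR (e AND a)) AND NOT (NOT e OR c)
(Negated implication: NOT(A → B) = A AND NOT B)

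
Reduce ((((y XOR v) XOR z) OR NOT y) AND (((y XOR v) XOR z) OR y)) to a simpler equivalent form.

By distribution ((E OR v) AND (E OR NOT v) = E):
= ((y XOR v) XOR z)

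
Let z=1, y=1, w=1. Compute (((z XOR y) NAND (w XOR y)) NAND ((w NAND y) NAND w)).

Substituting: (((1 XOR 1) NAND (1 XOR 1)) NAND ((1 NAND 1) NAND 1))
= 0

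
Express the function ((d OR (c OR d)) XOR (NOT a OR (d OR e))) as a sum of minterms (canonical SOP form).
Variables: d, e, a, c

Σm(0, 3, 4, 6) = (NOT d AND NOT e AND NOT a AND NOT c) OR (NOT d AND NOT e AND a AND c) OR (NOT d AND e AND NOT a AND NOT c) OR (NOT d AND e AND a AND NOT c)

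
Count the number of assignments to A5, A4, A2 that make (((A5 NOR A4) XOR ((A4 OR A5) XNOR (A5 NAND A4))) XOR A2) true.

Satisfying assignments: (0,0,0), (0,1,0), (1,0,0), (1,1,1)
Count: 4 out of 8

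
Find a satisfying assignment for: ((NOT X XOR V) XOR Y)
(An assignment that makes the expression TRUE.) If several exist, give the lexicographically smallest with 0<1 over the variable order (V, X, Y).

V=0, X=0, Y=0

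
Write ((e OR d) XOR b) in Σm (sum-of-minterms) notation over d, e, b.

Σm(1, 2, 4, 6) = (NOT d AND NOT e AND b) OR (NOT d AND e AND NOT b) OR (d AND NOT e AND NOT b) OR (d AND e AND NOT b)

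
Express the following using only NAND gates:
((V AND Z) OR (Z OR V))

((((V NAND Z) NAND (V NAND Z)) NAND ((V NAND Z) NAND (V NAND Z))) NAND (((Z NAND Z) NAND (V NAND V)) NAND ((Z NAND Z) NAND (V NAND V))))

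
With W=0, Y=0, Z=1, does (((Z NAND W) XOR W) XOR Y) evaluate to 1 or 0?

Substituting: (((1 NAND 0) XOR 0) XOR 0)
= 1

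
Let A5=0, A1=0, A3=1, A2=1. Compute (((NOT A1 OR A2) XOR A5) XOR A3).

Substituting: (((NOT 0 OR 1) XOR 0) XOR 1)
= 0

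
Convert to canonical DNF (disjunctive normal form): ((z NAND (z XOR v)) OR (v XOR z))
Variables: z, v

(NOT z AND NOT v) OR (NOT z AND v) OR (z AND NOT v) OR (z AND v)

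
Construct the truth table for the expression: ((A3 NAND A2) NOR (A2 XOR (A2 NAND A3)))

A3 | A2 | Output
----------------
0 | 0 | 0
0 | 1 | 0
1 | 0 | 0
1 | 1 | 0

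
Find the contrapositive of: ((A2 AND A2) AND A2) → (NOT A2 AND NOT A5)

Contrapositive: NOT (NOT A2 AND NOT A5) → NOT ((A2 AND A2) AND A2)
Note: A statement and its contrapositive are logically equivalent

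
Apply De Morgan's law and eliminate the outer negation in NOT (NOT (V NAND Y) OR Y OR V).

(V NAND Y) AND NOT Y AND NOT V
De Morgan's: NOT(OR of terms) = AND of negations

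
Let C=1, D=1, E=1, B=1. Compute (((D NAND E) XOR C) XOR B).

Substituting: (((1 NAND 1) XOR 1) XOR 1)
= 0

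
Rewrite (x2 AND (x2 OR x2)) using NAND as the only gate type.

((x2 NAND ((x2 NAND x2) NAND (x2 NAND x2))) NAND (x2 NAND ((x2 NAND x2) NAND (x2 NAND x2))))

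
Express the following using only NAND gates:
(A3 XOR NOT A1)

((A3 NAND (A3 NAND (A1 NAND A1))) NAND ((A1 NAND A1) NAND (A3 NAND (A1 NAND A1))))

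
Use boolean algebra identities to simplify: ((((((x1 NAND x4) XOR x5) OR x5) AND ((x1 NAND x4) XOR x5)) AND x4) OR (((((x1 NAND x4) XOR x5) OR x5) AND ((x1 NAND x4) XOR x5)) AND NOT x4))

By distribution ((E AND v) OR (E AND NOT v) = E) then absorption (E AND (E OR v) = E):
= ((x1 NAND x4) XOR x5)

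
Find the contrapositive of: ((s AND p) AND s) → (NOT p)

Contrapositive: p → NOT ((s AND p) AND s)
Note: A statement and its contrapositive are logically equivalent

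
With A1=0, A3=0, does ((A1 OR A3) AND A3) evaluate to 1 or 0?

Substituting: ((0 OR 0) AND 0)
= 0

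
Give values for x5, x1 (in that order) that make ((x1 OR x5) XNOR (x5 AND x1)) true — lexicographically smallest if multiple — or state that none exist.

x5=0, x1=0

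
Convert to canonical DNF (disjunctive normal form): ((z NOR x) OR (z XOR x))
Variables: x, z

(NOT x AND NOT z) OR (NOT x AND z) OR (x AND NOT z)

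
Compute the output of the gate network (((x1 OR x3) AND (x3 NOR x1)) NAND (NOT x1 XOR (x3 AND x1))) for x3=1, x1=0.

Substituting: (((0 OR 1) AND (1 NOR 0)) NAND (NOT 0 XOR (1 AND 0)))
= 1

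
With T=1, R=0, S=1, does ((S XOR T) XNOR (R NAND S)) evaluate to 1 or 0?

Substituting: ((1 XOR 1) XNOR (0 NAND 1))
= 0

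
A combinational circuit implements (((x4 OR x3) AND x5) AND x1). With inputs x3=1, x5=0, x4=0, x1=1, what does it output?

Substituting: (((0 OR 1) AND 0) AND 1)
= 0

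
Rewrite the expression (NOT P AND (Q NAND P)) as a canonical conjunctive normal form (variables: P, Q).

(NOT P OR Q) AND (NOT P OR NOT Q)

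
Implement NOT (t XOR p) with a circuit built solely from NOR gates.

(((((t NOR p) NOR (t NOR p)) NOR ((t NOR p) NOR (t NOR p))) NOR ((((t NOR t) NOR (p NOR p)) NOR ((t NOR t) NOR (p NOR p))) NOR (((t NOR t) NOR (p NOR p)) NOR ((t NOR t) NOR (p NOR p))))) NOR ((((t NOR p) NOR (t NOR p)) NOR ((t NOR p) NOR (t NOR p))) NOR ((((t NOR t) NOR (p NOR p)) NOR ((t NOR t) NOR (p NOR p))) NOR (((t NOR t) NOR (p NOR p)) NOR ((t NOR t) NOR (p NOR p))))))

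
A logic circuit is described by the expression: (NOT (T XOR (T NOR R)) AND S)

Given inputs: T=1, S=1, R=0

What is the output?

Substituting: (NOT (1 XOR (1 NOR 0)) AND 1)
= 0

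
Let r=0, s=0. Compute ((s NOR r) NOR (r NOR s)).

Substituting: ((0 NOR 0) NOR (0 NOR 0))
= 0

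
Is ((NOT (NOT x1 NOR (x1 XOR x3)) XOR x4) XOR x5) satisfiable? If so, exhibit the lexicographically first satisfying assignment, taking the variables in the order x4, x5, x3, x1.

x4=0, x5=0, x3=0, x1=0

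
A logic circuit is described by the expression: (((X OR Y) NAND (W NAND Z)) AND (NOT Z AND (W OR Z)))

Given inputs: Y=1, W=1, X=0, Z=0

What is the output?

Substituting: (((0 OR 1) NAND (1 NAND 0)) AND (NOT 0 AND (1 OR 0)))
= 0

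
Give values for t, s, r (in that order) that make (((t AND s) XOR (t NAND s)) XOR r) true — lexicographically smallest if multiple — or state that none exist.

t=0, s=0, r=0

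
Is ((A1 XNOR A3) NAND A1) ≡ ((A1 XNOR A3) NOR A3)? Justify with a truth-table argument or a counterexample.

No. Counterexample: with A3=0, A1=0, Expression 1 = 1 but Expression 2 = 0.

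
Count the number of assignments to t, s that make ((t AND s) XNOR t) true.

Satisfying assignments: (0,0), (0,1), (1,1)
Count: 3 out of 4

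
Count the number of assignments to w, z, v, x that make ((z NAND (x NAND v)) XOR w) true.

Satisfying assignments: (0,0,0,0), (0,0,0,1), (0,0,1,0), (0,0,1,1), (0,1,1,1), (1,1,0,0), (1,1,0,1), (1,1,1,0)
Count: 8 out of 16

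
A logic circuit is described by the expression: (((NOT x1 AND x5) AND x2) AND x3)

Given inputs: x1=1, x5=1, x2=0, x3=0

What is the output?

Substituting: (((NOT 1 AND 1) AND 0) AND 0)
= 0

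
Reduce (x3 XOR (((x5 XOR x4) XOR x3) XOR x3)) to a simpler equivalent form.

By XOR self-cancellation ((E XOR v) XOR v = E):
= ((x5 XOR x4) XOR x3)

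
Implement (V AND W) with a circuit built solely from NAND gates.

((V NAND W) NAND (V NAND W))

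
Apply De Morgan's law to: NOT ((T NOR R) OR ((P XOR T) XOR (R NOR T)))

NOT (T NOR R) AND NOT ((P XOR T) XOR (R NOR T))
De Morgan's: NOT(OR of terms) = AND of negations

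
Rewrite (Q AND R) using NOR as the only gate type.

((Q NOR Q) NOR (R NOR R))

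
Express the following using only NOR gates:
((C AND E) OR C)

((((C NOR C) NOR (E NOR E)) NOR C) NOR (((C NOR C) NOR (E NOR E)) NOR C))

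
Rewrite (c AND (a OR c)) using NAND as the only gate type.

((c NAND ((a NAND a) NAND (c NAND c))) NAND (c NAND ((a NAND a) NAND (c NAND c))))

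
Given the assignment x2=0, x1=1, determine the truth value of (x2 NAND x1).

Substituting: (0 NAND 1)
= 1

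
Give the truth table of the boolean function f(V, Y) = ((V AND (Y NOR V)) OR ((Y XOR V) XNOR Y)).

V | Y | Output
--------------
0 | 0 | 1
0 | 1 | 1
1 | 0 | 0
1 | 1 | 0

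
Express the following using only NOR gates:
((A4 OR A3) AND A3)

((((A4 NOR A3) NOR (A4 NOR A3)) NOR ((A4 NOR A3) NOR (A4 NOR A3))) NOR (A3 NOR A3))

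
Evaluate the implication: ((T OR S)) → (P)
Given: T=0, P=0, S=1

Antecedent ((T OR S)) = 1; consequent (P) = 0.
1 → 0 = 0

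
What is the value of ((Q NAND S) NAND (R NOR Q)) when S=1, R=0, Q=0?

Substituting: ((0 NAND 1) NAND (0 NOR 0))
= 0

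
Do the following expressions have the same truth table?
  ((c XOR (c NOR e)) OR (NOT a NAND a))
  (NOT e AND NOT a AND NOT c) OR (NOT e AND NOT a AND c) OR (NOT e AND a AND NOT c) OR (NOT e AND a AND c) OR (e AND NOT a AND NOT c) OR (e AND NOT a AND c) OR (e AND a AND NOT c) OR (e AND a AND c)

Yes, they are equivalent — the two output columns agree on all 8 assignments:
e | a | c | Expression 1 | Expression 2
---------------------------------------
0 | 0 | 0 | 1 | 1
0 | 0 | 1 | 1 | 1
0 | 1 | 0 | 1 | 1
0 | 1 | 1 | 1 | 1
1 | 0 | 0 | 1 | 1
1 | 0 | 1 | 1 | 1
1 | 1 | 0 | 1 | 1
1 | 1 | 1 | 1 | 1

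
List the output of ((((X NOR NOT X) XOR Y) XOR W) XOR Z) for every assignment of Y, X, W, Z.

Y | X | W | Z | Output
----------------------
0 | 0 | 0 | 0 | 0
0 | 0 | 0 | 1 | 1
0 | 0 | 1 | 0 | 1
0 | 0 | 1 | 1 | 0
0 | 1 | 0 | 0 | 0
0 | 1 | 0 | 1 | 1
0 | 1 | 1 | 0 | 1
0 | 1 | 1 | 1 | 0
1 | 0 | 0 | 0 | 1
1 | 0 | 0 | 1 | 0
1 | 0 | 1 | 0 | 0
1 | 0 | 1 | 1 | 1
1 | 1 | 0 | 0 | 1
1 | 1 | 0 | 1 | 0
1 | 1 | 1 | 0 | 0
1 | 1 | 1 | 1 | 1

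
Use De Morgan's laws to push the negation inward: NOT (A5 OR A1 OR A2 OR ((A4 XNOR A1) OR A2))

NOT A5 AND NOT A1 AND NOT A2 AND NOT ((A4 XNOR A1) OR A2)
De Morgan's: NOT(OR of terms) = AND of negations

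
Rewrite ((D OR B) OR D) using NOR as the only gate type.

((((D NOR B) NOR (D NOR B)) NOR D) NOR (((D NOR B) NOR (D NOR B)) NOR D))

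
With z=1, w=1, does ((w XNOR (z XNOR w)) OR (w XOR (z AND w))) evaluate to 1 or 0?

Substituting: ((1 XNOR (1 XNOR 1)) OR (1 XOR (1 AND 1)))
= 1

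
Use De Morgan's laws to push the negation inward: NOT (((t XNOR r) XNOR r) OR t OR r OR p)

NOT ((t XNOR r) XNOR r) AND NOT t AND NOT r AND NOT p
De Morgan's: NOT(OR of terms) = AND of negations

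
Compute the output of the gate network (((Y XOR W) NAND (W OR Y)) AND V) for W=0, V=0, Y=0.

Substituting: (((0 XOR 0) NAND (0 OR 0)) AND 0)
= 0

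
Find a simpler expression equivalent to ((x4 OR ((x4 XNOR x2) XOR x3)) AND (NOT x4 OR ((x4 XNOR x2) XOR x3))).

By distribution ((E OR v) AND (E OR NOT v) = E):
= ((x4 XNOR x2) XOR x3)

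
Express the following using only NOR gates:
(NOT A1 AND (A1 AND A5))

(((A1 NOR A1) NOR (A1 NOR A1)) NOR (((A1 NOR A1) NOR (A5 NOR A5)) NOR ((A1 NOR A1) NOR (A5 NOR A5))))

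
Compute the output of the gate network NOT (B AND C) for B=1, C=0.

Substituting: NOT (1 AND 0)
= 1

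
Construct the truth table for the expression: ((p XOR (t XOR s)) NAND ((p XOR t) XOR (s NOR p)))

s | p | t | Output
------------------
0 | 0 | 0 | 1
0 | 0 | 1 | 1
0 | 1 | 0 | 0
0 | 1 | 1 | 1
1 | 0 | 0 | 1
1 | 0 | 1 | 1
1 | 1 | 0 | 1
1 | 1 | 1 | 1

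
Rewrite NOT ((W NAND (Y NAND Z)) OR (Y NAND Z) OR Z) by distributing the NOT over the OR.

NOT (W NAND (Y NAND Z)) AND NOT (Y NAND Z) AND NOT Z
De Morgan's: NOT(OR of terms) = AND of negations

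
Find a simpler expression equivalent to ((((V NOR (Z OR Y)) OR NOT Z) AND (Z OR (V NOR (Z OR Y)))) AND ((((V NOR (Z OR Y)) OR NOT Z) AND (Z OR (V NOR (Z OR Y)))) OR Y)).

By absorption (E AND (E OR v) = E) then distribution ((E OR v) AND (E OR NOT v) = E):
= (V NOR (Z OR Y))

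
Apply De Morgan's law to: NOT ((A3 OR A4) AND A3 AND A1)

NOT (A3 OR A4) OR NOT A3 OR NOT A1
De Morgan's: NOT(AND of terms) = OR of negations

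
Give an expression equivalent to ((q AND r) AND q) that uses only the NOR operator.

((((q NOR q) NOR (r NOR r)) NOR ((q NOR q) NOR (r NOR r))) NOR (q NOR q))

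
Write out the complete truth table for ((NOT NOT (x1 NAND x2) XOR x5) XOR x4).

x2 | x5 | x1 | x4 | Output
--------------------------
0 | 0 | 0 | 0 | 1
0 | 0 | 0 | 1 | 0
0 | 0 | 1 | 0 | 1
0 | 0 | 1 | 1 | 0
0 | 1 | 0 | 0 | 0
0 | 1 | 0 | 1 | 1
0 | 1 | 1 | 0 | 0
0 | 1 | 1 | 1 | 1
1 | 0 | 0 | 0 | 1
1 | 0 | 0 | 1 | 0
1 | 0 | 1 | 0 | 0
1 | 0 | 1 | 1 | 1
1 | 1 | 0 | 0 | 0
1 | 1 | 0 | 1 | 1
1 | 1 | 1 | 0 | 1
1 | 1 | 1 | 1 | 0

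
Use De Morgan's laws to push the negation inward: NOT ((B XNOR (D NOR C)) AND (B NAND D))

NOT (B XNOR (D NOR C)) OR NOT (B NAND D)
De Morgan's: NOT(AND of terms) = OR of negations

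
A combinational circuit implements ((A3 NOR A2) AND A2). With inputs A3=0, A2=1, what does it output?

Substituting: ((0 NOR 1) AND 1)
= 0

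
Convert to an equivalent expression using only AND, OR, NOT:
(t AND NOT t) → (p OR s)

NOT (t AND NOT t) OR (p OR s)
(Implication elimination: A → B = NOT A OR B)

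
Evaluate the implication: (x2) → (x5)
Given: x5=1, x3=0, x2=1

Antecedent (x2) = 1; consequent (x5) = 1.
1 → 1 = 1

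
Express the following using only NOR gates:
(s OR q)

((s NOR q) NOR (s NOR q))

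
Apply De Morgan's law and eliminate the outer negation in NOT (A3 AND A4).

NOT A3 OR NOT A4
De Morgan's: NOT(AND of terms) = OR of negations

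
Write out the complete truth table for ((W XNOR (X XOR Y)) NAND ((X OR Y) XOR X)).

X | Y | W | Output
------------------
0 | 0 | 0 | 1
0 | 0 | 1 | 1
0 | 1 | 0 | 1
0 | 1 | 1 | 0
1 | 0 | 0 | 1
1 | 0 | 1 | 1
1 | 1 | 0 | 1
1 | 1 | 1 | 1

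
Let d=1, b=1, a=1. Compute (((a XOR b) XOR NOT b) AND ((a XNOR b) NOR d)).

Substituting: (((1 XOR 1) XOR NOT 1) AND ((1 XNOR 1) NOR 1))
= 0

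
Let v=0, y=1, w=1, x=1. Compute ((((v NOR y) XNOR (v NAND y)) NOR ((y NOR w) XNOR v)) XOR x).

Substituting: ((((0 NOR 1) XNOR (0 NAND 1)) NOR ((1 NOR 1) XNOR 0)) XOR 1)
= 1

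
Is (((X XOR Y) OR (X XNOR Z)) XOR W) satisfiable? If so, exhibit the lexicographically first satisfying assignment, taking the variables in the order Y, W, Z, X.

Y=0, W=0, Z=0, X=0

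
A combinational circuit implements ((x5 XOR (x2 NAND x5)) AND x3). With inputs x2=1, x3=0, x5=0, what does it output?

Substituting: ((0 XOR (1 NAND 0)) AND 0)
= 0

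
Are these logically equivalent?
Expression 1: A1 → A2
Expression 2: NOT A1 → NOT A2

No, Inverse is not equivalent to original (counterexample: A2=0, A1=1, A5=0)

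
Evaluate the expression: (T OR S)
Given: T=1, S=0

Substituting: (1 OR 0)
= 1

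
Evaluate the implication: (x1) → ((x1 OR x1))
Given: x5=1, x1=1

Antecedent (x1) = 1; consequent ((x1 OR x1)) = 1.
1 → 1 = 1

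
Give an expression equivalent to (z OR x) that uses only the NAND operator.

((z NAND z) NAND (x NAND x))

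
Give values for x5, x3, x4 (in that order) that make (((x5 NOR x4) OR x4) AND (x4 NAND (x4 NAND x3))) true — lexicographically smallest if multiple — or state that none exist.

x5=0, x3=0, x4=0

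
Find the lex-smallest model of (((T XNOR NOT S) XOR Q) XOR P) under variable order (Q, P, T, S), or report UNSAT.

Q=0, P=0, T=0, S=1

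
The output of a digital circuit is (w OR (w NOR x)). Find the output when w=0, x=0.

Substituting: (0 OR (0 NOR 0))
= 1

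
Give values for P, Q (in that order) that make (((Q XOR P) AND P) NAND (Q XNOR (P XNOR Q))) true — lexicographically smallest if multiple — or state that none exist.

P=0, Q=0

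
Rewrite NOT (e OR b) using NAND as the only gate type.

(((e NAND e) NAND (b NAND b)) NAND ((e NAND e) NAND (b NAND b)))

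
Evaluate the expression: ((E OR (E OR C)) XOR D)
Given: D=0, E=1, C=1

Substituting: ((1 OR (1 OR 1)) XOR 0)
= 1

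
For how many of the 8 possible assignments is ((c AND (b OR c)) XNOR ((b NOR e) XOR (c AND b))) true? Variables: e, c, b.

Satisfying assignments: (0,0,1), (0,1,0), (0,1,1), (1,0,0), (1,0,1), (1,1,1)
Count: 6 out of 8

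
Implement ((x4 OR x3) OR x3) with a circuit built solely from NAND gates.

((((x4 NAND x4) NAND (x3 NAND x3)) NAND ((x4 NAND x4) NAND (x3 NAND x3))) NAND (x3 NAND x3))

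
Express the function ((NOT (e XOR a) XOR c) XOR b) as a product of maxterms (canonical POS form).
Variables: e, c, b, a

ΠM(1, 2, 4, 7, 8, 11, 13, 14) = (e OR c OR b OR NOT a) AND (e OR c OR NOT b OR a) AND (e OR NOT c OR b OR a) AND (e OR NOT c OR NOT b OR NOT a) AND (NOT e OR c OR b OR a) AND (NOT e OR c OR NOT b OR NOT a) AND (NOT e OR NOT c OR b OR NOT a) AND (NOT e OR NOT c OR NOT b OR a)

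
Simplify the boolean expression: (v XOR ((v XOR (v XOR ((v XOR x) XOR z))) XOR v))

By XOR self-cancellation ((E XOR v) XOR v = E) then XOR self-cancellation ((E XOR v) XOR v = E):
= ((v XOR x) XOR z)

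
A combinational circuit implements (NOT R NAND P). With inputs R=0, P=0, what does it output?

Substituting: (NOT 0 NAND 0)
= 1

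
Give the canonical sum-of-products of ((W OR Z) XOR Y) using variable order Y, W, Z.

Σm(1, 2, 3, 4) = (NOT Y AND NOT W AND Z) OR (NOT Y AND W AND NOT Z) OR (NOT Y AND W AND Z) OR (Y AND NOT W AND NOT Z)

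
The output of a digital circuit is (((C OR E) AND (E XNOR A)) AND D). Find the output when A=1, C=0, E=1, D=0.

Substituting: (((0 OR 1) AND (1 XNOR 1)) AND 0)
= 0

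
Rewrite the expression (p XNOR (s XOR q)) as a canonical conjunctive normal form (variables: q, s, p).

(q OR s OR NOT p) AND (q OR NOT s OR p) AND (NOT q OR s OR p) AND (NOT q OR NOT s OR NOT p)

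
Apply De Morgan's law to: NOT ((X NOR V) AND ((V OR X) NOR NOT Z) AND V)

NOT (X NOR V) OR NOT ((V OR X) NOR NOT Z) OR NOT V
De Morgan's: NOT(AND of terms) = OR of negations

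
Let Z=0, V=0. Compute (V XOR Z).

Substituting: (0 XOR 0)
= 0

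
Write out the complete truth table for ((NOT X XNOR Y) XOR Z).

Z | X | Y | Output
------------------
0 | 0 | 0 | 0
0 | 0 | 1 | 1
0 | 1 | 0 | 1
0 | 1 | 1 | 0
1 | 0 | 0 | 1
1 | 0 | 1 | 0
1 | 1 | 0 | 0
1 | 1 | 1 | 1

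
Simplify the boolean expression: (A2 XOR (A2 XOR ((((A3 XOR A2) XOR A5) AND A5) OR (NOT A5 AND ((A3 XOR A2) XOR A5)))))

By XOR self-cancellation ((E XOR v) XOR v = E) then distribution ((E AND v) OR (E AND NOT v) = E):
= ((A3 XOR A2) XOR A5)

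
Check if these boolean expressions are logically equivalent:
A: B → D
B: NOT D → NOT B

Yes, Contrapositive is always equivalent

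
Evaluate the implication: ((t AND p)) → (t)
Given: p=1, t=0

Antecedent ((t AND p)) = 0; consequent (t) = 0.
0 → 0 = 1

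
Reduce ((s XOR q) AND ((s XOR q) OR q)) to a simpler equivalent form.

By absorption (E AND (E OR v) = E):
= (s XOR q)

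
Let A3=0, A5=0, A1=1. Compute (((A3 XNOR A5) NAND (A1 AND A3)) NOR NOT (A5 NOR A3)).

Substituting: (((0 XNOR 0) NAND (1 AND 0)) NOR NOT (0 NOR 0))
= 0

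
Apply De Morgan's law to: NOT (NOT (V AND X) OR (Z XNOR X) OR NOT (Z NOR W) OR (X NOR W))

(V AND X) AND NOT (Z XNOR X) AND (Z NOR W) AND NOT (X NOR W)
De Morgan's: NOT(OR of terms) = AND of negations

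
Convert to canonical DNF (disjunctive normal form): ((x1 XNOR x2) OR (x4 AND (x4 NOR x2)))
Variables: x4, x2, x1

(NOT x4 AND NOT x2 AND NOT x1) OR (NOT x4 AND x2 AND x1) OR (x4 AND NOT x2 AND NOT x1) OR (x4 AND x2 AND x1)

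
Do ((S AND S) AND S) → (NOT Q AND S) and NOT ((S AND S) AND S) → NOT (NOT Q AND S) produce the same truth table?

No, Inverse is not equivalent to original (counterexample: S=1, P=0, Q=1)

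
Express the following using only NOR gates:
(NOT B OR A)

(((B NOR B) NOR A) NOR ((B NOR B) NOR A))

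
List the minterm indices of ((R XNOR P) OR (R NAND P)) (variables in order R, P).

Σm(0, 1, 2, 3) = (NOT R AND NOT P) OR (NOT R AND P) OR (R AND NOT P) OR (R AND P)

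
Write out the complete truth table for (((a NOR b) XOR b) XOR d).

a | d | b | Output
------------------
0 | 0 | 0 | 1
0 | 0 | 1 | 1
0 | 1 | 0 | 0
0 | 1 | 1 | 0
1 | 0 | 0 | 0
1 | 0 | 1 | 1
1 | 1 | 0 | 1
1 | 1 | 1 | 0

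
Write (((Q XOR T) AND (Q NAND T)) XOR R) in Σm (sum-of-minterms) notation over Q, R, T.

Σm(1, 2, 4, 7) = (NOT Q AND NOT R AND T) OR (NOT Q AND R AND NOT T) OR (Q AND NOT R AND NOT T) OR (Q AND R AND T)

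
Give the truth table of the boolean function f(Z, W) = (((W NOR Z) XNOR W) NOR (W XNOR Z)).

Z | W | Output
--------------
0 | 0 | 0
0 | 1 | 1
1 | 0 | 0
1 | 1 | 0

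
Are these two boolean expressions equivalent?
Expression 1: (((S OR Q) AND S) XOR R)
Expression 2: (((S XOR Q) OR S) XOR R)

No. Counterexample: with Q=1, R=0, S=0, Expression 1 = 0 but Expression 2 = 1.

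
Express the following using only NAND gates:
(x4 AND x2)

((x4 NAND x2) NAND (x4 NAND x2))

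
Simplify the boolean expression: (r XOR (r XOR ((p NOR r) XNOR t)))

By XOR self-cancellation ((E XOR v) XOR v = E):
= ((p NOR r) XNOR t)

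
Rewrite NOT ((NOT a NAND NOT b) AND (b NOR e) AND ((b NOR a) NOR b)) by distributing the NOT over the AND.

NOT (NOT a NAND NOT b) OR NOT (b NOR e) OR NOT ((b NOR a) NOR b)
De Morgan's: NOT(AND of terms) = OR of negations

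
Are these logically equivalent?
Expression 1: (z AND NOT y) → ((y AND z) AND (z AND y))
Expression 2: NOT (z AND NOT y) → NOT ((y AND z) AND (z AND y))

No, Inverse is not equivalent to original (counterexample: y=0, z=1)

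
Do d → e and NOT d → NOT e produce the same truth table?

No, Inverse is not equivalent to original (counterexample: b=0, e=0, d=1)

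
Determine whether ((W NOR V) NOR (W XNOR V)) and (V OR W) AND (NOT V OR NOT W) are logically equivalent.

Yes, they are equivalent — the two output columns agree on all 4 assignments:
V | W | Expression 1 | Expression 2
-----------------------------------
0 | 0 | 0 | 0
0 | 1 | 1 | 1
1 | 0 | 1 | 1
1 | 1 | 0 | 0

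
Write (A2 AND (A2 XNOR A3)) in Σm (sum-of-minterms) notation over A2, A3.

Σm(3) = (A2 AND A3)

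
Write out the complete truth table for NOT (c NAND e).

c | e | Output
--------------
0 | 0 | 0
0 | 1 | 0
1 | 0 | 0
1 | 1 | 1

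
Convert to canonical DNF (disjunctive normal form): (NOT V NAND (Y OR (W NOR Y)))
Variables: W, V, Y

(NOT W AND V AND NOT Y) OR (NOT W AND V AND Y) OR (W AND NOT V AND NOT Y) OR (W AND V AND NOT Y) OR (W AND V AND Y)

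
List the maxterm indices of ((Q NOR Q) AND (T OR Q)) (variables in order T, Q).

ΠM(0, 1, 3) = (T OR Q) AND (T OR NOT Q) AND (NOT T OR NOT Q)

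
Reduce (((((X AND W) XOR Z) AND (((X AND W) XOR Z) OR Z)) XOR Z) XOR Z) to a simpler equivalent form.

By XOR self-cancellation ((E XOR v) XOR v = E) then absorption (E AND (E OR v) = E):
= ((X AND W) XOR Z)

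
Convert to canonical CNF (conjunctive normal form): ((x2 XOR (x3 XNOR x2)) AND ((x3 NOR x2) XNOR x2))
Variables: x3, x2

(x3 OR x2) AND (x3 OR NOT x2) AND (NOT x3 OR x2) AND (NOT x3 OR NOT x2)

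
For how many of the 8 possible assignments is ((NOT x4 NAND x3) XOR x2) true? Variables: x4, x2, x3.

Satisfying assignments: (0,0,0), (0,1,1), (1,0,0), (1,0,1)
Count: 4 out of 8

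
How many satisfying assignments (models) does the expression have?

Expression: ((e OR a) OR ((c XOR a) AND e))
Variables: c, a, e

Satisfying assignments: (0,0,1), (0,1,0), (0,1,1), (1,0,1), (1,1,0), (1,1,1)
Count: 6 out of 8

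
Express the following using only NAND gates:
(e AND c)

((e NAND c) NAND (e NAND c))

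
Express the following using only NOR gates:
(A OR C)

((A NOR C) NOR (A NOR C))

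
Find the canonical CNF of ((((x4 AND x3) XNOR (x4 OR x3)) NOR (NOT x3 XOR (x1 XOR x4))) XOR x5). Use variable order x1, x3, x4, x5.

(x1 OR x3 OR x4 OR x5) AND (x1 OR x3 OR NOT x4 OR NOT x5) AND (x1 OR NOT x3 OR x4 OR NOT x5) AND (x1 OR NOT x3 OR NOT x4 OR x5) AND (NOT x1 OR x3 OR x4 OR x5) AND (NOT x1 OR x3 OR NOT x4 OR x5) AND (NOT x1 OR NOT x3 OR x4 OR x5) AND (NOT x1 OR NOT x3 OR NOT x4 OR x5)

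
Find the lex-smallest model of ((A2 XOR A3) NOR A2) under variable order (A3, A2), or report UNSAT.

A3=0, A2=0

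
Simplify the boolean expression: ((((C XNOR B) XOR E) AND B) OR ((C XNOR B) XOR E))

By absorption (E OR (E AND v) = E):
= ((C XNOR B) XOR E)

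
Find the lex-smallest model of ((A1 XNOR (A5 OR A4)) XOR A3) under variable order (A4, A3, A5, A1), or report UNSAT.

A4=0, A3=0, A5=0, A1=0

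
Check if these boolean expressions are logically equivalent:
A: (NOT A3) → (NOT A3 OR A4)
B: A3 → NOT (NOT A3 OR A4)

No, Inverse is not equivalent to original (counterexample: A3=1, A4=1, A2=0)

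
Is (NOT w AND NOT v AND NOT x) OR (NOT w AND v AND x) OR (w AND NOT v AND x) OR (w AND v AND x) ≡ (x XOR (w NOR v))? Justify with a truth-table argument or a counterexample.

Yes, they are equivalent — the two output columns agree on all 8 assignments:
w | v | x | Expression 1 | Expression 2
---------------------------------------
0 | 0 | 0 | 1 | 1
0 | 0 | 1 | 0 | 0
0 | 1 | 0 | 0 | 0
0 | 1 | 1 | 1 | 1
1 | 0 | 0 | 0 | 0
1 | 0 | 1 | 1 | 1
1 | 1 | 0 | 0 | 0
1 | 1 | 1 | 1 | 1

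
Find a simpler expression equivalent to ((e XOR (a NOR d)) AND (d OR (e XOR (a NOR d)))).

By absorption (E AND (E OR v) = E):
= (e XOR (a NOR d))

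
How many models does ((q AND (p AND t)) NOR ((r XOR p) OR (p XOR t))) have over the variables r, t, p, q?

Satisfying assignments: (0,0,0,0), (0,0,0,1), (1,1,1,0)
Count: 3 out of 16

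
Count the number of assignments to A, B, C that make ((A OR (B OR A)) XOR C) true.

Satisfying assignments: (0,0,1), (0,1,0), (1,0,0), (1,1,0)
Count: 4 out of 8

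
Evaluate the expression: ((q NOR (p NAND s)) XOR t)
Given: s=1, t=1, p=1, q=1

Substituting: ((1 NOR (1 NAND 1)) XOR 1)
= 1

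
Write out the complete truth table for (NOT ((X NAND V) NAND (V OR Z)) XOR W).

V | Z | W | X | Output
----------------------
0 | 0 | 0 | 0 | 0
0 | 0 | 0 | 1 | 0
0 | 0 | 1 | 0 | 1
0 | 0 | 1 | 1 | 1
0 | 1 | 0 | 0 | 1
0 | 1 | 0 | 1 | 1
0 | 1 | 1 | 0 | 0
0 | 1 | 1 | 1 | 0
1 | 0 | 0 | 0 | 1
1 | 0 | 0 | 1 | 0
1 | 0 | 1 | 0 | 0
1 | 0 | 1 | 1 | 1
1 | 1 | 0 | 0 | 1
1 | 1 | 0 | 1 | 0
1 | 1 | 1 | 0 | 0
1 | 1 | 1 | 1 | 1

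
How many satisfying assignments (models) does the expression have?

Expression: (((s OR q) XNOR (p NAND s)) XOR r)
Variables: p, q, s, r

Satisfying assignments: (0,0,0,1), (0,0,1,0), (0,1,0,0), (0,1,1,0), (1,0,0,1), (1,0,1,1), (1,1,0,0), (1,1,1,1)
Count: 8 out of 16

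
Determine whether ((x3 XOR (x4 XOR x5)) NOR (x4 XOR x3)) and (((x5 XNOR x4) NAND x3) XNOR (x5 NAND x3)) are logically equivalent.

No. Counterexample: with x4=0, x3=0, x5=1, Expression 1 = 0 but Expression 2 = 1.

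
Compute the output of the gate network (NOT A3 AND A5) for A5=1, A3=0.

Substituting: (NOT 0 AND 1)
= 1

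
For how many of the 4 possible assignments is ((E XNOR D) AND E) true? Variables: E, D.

Satisfying assignments: (1,1)
Count: 1 out of 4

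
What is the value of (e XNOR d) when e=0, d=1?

Substituting: (0 XNOR 1)
= 0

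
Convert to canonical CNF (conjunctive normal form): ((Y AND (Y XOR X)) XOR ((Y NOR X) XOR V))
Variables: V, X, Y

(V OR NOT X OR Y) AND (V OR NOT X OR NOT Y) AND (NOT V OR X OR Y) AND (NOT V OR X OR NOT Y)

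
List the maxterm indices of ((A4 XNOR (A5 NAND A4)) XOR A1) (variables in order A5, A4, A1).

ΠM(0, 3, 4, 6) = (A5 OR A4 OR A1) AND (A5 OR NOT A4 OR NOT A1) AND (NOT A5 OR A4 OR A1) AND (NOT A5 OR NOT A4 OR A1)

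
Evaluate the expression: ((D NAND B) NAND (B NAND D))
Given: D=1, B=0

Substituting: ((1 NAND 0) NAND (0 NAND 1))
= 0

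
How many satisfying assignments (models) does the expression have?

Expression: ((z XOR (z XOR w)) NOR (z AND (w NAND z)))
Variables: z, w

Satisfying assignments: (0,0)
Count: 1 out of 4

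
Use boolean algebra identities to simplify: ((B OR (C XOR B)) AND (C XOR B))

By absorption (E AND (E OR v) = E):
= (C XOR B)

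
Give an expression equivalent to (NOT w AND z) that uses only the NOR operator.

(((w NOR w) NOR (w NOR w)) NOR (z NOR z))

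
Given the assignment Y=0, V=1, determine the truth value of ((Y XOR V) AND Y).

Substituting: ((0 XOR 1) AND 0)
= 0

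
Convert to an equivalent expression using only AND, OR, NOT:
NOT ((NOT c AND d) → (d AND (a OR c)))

(NOT c AND d) AND NOT (d AND (a OR c))
(Negated implication: NOT(A → B) = A AND NOT B)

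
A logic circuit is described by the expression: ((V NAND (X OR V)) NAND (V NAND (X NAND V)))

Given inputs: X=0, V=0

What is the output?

Substituting: ((0 NAND (0 OR 0)) NAND (0 NAND (0 NAND 0)))
= 0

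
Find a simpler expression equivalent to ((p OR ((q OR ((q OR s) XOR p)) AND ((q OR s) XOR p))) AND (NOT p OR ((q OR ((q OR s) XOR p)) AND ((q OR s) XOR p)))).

By distribution ((E OR v) AND (E OR NOT v) = E) then absorption (E AND (E OR v) = E):
= ((q OR s) XOR p)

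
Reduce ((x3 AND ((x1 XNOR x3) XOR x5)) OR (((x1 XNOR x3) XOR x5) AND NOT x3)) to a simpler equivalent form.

By distribution ((E AND v) OR (E AND NOT v) = E):
= ((x1 XNOR x3) XOR x5)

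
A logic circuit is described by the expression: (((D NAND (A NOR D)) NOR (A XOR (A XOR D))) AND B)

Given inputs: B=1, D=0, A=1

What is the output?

Substituting: (((0 NAND (1 NOR 0)) NOR (1 XOR (1 XOR 0))) AND 1)
= 0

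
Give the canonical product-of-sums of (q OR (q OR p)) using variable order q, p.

ΠM(0) = (q OR p)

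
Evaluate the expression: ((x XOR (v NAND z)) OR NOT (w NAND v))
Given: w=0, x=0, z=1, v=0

Substituting: ((0 XOR (0 NAND 1)) OR NOT (0 NAND 0))
= 1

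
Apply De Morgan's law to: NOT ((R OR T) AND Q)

NOT (R OR T) OR NOT Q
De Morgan's: NOT(AND of terms) = OR of negations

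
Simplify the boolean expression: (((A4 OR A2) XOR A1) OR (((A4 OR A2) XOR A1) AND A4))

By absorption (E OR (E AND v) = E):
= ((A4 OR A2) XOR A1)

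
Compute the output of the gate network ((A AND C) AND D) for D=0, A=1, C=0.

Substituting: ((1 AND 0) AND 0)
= 0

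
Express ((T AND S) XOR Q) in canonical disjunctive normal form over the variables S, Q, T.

(NOT S AND Q AND NOT T) OR (NOT S AND Q AND T) OR (S AND NOT Q AND T) OR (S AND Q AND NOT T)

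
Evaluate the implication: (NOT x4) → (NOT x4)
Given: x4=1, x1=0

Antecedent (NOT x4) = 0; consequent (NOT x4) = 0.
0 → 0 = 1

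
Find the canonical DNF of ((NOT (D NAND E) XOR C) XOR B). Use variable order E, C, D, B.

(NOT E AND NOT C AND NOT D AND B) OR (NOT E AND NOT C AND D AND B) OR (NOT E AND C AND NOT D AND NOT B) OR (NOT E AND C AND D AND NOT B) OR (E AND NOT C AND NOT D AND B) OR (E AND NOT C AND D AND NOT B) OR (E AND C AND NOT D AND NOT B) OR (E AND C AND D AND B)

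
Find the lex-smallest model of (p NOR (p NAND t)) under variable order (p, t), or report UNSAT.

UNSATISFIABLE - no assignment makes this expression true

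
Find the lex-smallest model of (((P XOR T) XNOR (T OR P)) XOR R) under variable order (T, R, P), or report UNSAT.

T=0, R=0, P=0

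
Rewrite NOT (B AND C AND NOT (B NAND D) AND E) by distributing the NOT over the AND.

NOT B OR NOT C OR (B NAND D) OR NOT E
De Morgan's: NOT(AND of terms) = OR of negations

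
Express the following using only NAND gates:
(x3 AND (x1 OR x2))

((x3 NAND ((x1 NAND x1) NAND (x2 NAND x2))) NAND (x3 NAND ((x1 NAND x1) NAND (x2 NAND x2))))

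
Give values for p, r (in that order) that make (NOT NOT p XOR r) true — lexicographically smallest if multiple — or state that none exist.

p=0, r=1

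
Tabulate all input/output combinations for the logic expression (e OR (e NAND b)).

e | b | Output
--------------
0 | 0 | 1
0 | 1 | 1
1 | 0 | 1
1 | 1 | 1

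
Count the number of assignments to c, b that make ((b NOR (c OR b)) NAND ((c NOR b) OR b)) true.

Satisfying assignments: (0,1), (1,0), (1,1)
Count: 3 out of 4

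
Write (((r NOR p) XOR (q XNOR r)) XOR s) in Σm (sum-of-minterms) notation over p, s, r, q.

Σm(1, 3, 4, 6, 8, 11, 13, 14) = (NOT p AND NOT s AND NOT r AND q) OR (NOT p AND NOT s AND r AND q) OR (NOT p AND s AND NOT r AND NOT q) OR (NOT p AND s AND r AND NOT q) OR (p AND NOT s AND NOT r AND NOT q) OR (p AND NOT s AND r AND q) OR (p AND s AND NOT r AND q) OR (p AND s AND r AND NOT q)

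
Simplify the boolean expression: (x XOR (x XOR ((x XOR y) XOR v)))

By XOR self-cancellation ((E XOR v) XOR v = E):
= ((x XOR y) XOR v)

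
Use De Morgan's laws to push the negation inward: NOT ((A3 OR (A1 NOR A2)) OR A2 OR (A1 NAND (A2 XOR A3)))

NOT (A3 OR (A1 NOR A2)) AND NOT A2 AND NOT (A1 NAND (A2 XOR A3))
De Morgan's: NOT(OR of terms) = AND of negations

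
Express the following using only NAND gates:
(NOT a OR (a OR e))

(((a NAND a) NAND (a NAND a)) NAND (((a NAND a) NAND (e NAND e)) NAND ((a NAND a) NAND (e NAND e))))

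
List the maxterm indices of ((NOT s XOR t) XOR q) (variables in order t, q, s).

ΠM(1, 2, 4, 7) = (t OR q OR NOT s) AND (t OR NOT q OR s) AND (NOT t OR q OR s) AND (NOT t OR NOT q OR NOT s)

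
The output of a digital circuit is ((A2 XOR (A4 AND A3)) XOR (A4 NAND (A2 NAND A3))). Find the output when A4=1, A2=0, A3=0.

Substituting: ((0 XOR (1 AND 0)) XOR (1 NAND (0 NAND 0)))
= 0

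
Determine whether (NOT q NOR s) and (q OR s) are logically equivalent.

No. Counterexample: with s=1, q=0, Expression 1 = 0 but Expression 2 = 1.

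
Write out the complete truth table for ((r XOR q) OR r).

q | r | Output
--------------
0 | 0 | 0
0 | 1 | 1
1 | 0 | 1
1 | 1 | 1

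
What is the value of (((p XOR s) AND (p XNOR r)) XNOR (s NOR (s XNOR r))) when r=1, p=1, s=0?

Substituting: (((1 XOR 0) AND (1 XNOR 1)) XNOR (0 NOR (0 XNOR 1)))
= 1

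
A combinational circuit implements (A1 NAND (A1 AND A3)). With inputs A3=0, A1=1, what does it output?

Substituting: (1 NAND (1 AND 0))
= 1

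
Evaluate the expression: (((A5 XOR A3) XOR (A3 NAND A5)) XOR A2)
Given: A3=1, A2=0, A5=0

Substituting: (((0 XOR 1) XOR (1 NAND 0)) XOR 0)
= 0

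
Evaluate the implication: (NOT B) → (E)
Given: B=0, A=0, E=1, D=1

Antecedent (NOT B) = 1; consequent (E) = 1.
1 → 1 = 1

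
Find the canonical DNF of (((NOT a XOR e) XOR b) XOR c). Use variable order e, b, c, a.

(NOT e AND NOT b AND NOT c AND NOT a) OR (NOT e AND NOT b AND c AND a) OR (NOT e AND b AND NOT c AND a) OR (NOT e AND b AND c AND NOT a) OR (e AND NOT b AND NOT c AND a) OR (e AND NOT b AND c AND NOT a) OR (e AND b AND NOT c AND NOT a) OR (e AND b AND c AND a)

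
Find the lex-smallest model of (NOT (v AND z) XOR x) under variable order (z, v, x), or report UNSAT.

z=0, v=0, x=0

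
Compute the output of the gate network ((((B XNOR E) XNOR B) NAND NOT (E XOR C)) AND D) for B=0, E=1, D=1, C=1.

Substituting: ((((0 XNOR 1) XNOR 0) NAND NOT (1 XOR 1)) AND 1)
= 0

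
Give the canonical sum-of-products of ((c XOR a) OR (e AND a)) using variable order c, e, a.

Σm(1, 3, 4, 6, 7) = (NOT c AND NOT e AND a) OR (NOT c AND e AND a) OR (c AND NOT e AND NOT a) OR (c AND e AND NOT a) OR (c AND e AND a)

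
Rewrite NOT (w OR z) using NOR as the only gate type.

(((w NOR z) NOR (w NOR z)) NOR ((w NOR z) NOR (w NOR z)))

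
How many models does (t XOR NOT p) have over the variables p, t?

Satisfying assignments: (0,0), (1,1)
Count: 2 out of 4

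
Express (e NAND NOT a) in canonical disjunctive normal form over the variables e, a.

(NOT e AND NOT a) OR (NOT e AND a) OR (e AND a)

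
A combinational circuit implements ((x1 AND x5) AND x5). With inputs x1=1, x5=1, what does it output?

Substituting: ((1 AND 1) AND 1)
= 1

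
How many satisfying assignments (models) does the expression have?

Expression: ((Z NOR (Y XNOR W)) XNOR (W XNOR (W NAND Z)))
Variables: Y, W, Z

Satisfying assignments: (0,0,0), (0,0,1), (0,1,0), (0,1,1), (1,0,1), (1,1,1)
Count: 6 out of 8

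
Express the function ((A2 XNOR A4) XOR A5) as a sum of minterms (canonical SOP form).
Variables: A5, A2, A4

Σm(0, 3, 5, 6) = (NOT A5 AND NOT A2 AND NOT A4) OR (NOT A5 AND A2 AND A4) OR (A5 AND NOT A2 AND A4) OR (A5 AND A2 AND NOT A4)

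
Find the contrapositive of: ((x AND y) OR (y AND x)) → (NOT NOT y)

Contrapositive: NOT y → NOT ((x AND y) OR (y AND x))
Note: A statement and its contrapositive are logically equivalent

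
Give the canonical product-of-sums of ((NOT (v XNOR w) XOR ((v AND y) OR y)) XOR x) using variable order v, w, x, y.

ΠM(0, 3, 5, 6, 9, 10, 12, 15) = (v OR w OR x OR y) AND (v OR w OR NOT x OR NOT y) AND (v OR NOT w OR x OR NOT y) AND (v OR NOT w OR NOT x OR y) AND (NOT v OR w OR x OR NOT y) AND (NOT v OR w OR NOT x OR y) AND (NOT v OR NOT w OR x OR y) AND (NOT v OR NOT w OR NOT x OR NOT y)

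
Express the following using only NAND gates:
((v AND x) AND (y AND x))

((((v NAND x) NAND (v NAND x)) NAND ((y NAND x) NAND (y NAND x))) NAND (((v NAND x) NAND (v NAND x)) NAND ((y NAND x) NAND (y NAND x))))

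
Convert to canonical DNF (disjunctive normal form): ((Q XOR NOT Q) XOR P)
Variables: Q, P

(NOT Q AND NOT P) OR (Q AND NOT P)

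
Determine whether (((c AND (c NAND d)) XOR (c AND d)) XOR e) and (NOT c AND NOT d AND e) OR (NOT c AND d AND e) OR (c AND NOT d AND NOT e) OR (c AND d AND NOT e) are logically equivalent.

Yes, they are equivalent — the two output columns agree on all 8 assignments:
c | d | e | Expression 1 | Expression 2
---------------------------------------
0 | 0 | 0 | 0 | 0
0 | 0 | 1 | 1 | 1
0 | 1 | 0 | 0 | 0
0 | 1 | 1 | 1 | 1
1 | 0 | 0 | 1 | 1
1 | 0 | 1 | 0 | 0
1 | 1 | 0 | 1 | 1
1 | 1 | 1 | 0 | 0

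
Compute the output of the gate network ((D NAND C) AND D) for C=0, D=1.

Substituting: ((1 NAND 0) AND 1)
= 1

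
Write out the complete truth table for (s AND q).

s | q | Output
--------------
0 | 0 | 0
0 | 1 | 0
1 | 0 | 0
1 | 1 | 1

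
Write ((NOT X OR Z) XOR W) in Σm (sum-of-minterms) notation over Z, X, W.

Σm(0, 3, 4, 6) = (NOT Z AND NOT X AND NOT W) OR (NOT Z AND X AND W) OR (Z AND NOT X AND NOT W) OR (Z AND X AND NOT W)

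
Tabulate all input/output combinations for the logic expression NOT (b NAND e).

b | e | Output
--------------
0 | 0 | 0
0 | 1 | 0
1 | 0 | 0
1 | 1 | 1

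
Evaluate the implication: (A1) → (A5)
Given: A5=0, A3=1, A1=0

Antecedent (A1) = 0; consequent (A5) = 0.
0 → 0 = 1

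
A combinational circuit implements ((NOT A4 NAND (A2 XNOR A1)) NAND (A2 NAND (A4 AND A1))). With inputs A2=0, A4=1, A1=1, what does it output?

Substituting: ((NOT 1 NAND (0 XNOR 1)) NAND (0 NAND (1 AND 1)))
= 0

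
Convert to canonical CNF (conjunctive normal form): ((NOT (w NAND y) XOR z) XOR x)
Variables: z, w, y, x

(z OR w OR y OR x) AND (z OR w OR NOT y OR x) AND (z OR NOT w OR y OR x) AND (z OR NOT w OR NOT y OR NOT x) AND (NOT z OR w OR y OR NOT x) AND (NOT z OR w OR NOT y OR NOT x) AND (NOT z OR NOT w OR y OR NOT x) AND (NOT z OR NOT w OR NOT y OR x)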